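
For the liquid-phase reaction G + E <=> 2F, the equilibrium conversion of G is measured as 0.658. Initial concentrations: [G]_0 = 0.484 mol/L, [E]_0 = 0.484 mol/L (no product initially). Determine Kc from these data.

Let X = conversion of G.
Concentrations: [G] = 0.484 − 0.484X; [E] = 0.484 − 0.484X; [F] = 0.968X.
At X = 0.658: [G] = 0.166, [E] = 0.166, [F] = 0.637.
Kc = [F]^2 / ([G] [E]) = 14.8.

Kc = 14.8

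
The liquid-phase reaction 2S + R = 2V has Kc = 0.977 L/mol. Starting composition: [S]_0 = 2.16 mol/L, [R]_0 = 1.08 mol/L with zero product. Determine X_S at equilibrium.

X = 0.436

Let X = conversion of S; extent ξ = 2.16X/2 mol/L.
Concentrations: [S] = 2.16 − 2.16X; [R] = 1.08 − 1.08X; [V] = 2.16X.
Kc = [V]^2 / ([S]^2 [R]).
Setting equal to 0.977 and solving for X on (0,1) gives X = 0.436.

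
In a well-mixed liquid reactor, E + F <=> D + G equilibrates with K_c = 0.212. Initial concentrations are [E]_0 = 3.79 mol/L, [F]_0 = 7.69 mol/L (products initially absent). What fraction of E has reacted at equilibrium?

Let X = conversion of E; extent ξ = 3.79·X mol/L.
Concentrations: [E] = 3.79 − 3.79X; [F] = 7.69 − 3.79X; [D] = 3.79X; [G] = 3.79X.
K_c = [D] [G] / ([E] [F]).
This equals 0.212 at X = 0.436 (the root in 0 < X < 1).

X = 0.436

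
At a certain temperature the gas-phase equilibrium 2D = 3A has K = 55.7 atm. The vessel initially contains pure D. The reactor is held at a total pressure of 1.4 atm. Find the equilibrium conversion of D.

Take 1 mol D as basis and let X be its fractional conversion, so ξ = 0.5X.
Species balance: n_D = 1 − X; n_A = 1.5X.
Summing: n_T = 1 + 0.5X.
y_i = n_i/n_T, p_i = y_i·P. K = p_A^3 / (p_D^2).
Substituting and setting equal to 55.7 atm gives a polynomial in X; the root in (0,1) is X = 0.818.

X = 0.818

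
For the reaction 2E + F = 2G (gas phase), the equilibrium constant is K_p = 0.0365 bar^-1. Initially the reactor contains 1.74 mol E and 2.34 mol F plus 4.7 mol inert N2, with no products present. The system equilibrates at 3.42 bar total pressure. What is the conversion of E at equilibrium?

X = 0.151

Take 1.74 mol E as basis and let X be its fractional conversion, so ξ = 0.87X.
At extent ξ: n_E = 1.74 − 1.74X; n_F = 2.34 − 0.87X; n_G = 1.74X; n_I = 4.7 (inert).
Total moles n_T = 8.78 − 0.87X.
With p_i = (n_i/n_T)P, K_p = p_G^2 / (p_E^2 p_F).
Substituting and setting equal to 0.0365 bar^-1 gives a polynomial in X; the root in (0,1) is X = 0.151.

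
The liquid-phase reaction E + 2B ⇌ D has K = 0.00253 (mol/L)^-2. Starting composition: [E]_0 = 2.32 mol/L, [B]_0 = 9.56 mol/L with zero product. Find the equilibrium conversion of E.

Let X = conversion of E; extent ξ = 2.32·X mol/L.
Concentrations: [E] = 2.32 − 2.32X; [B] = 9.56 − 4.64X; [D] = 2.32X.
K = [D] / ([E] [B]^2).
Solving K = 0.00253 for X ∈ (0,1): X = 0.164.

X = 0.164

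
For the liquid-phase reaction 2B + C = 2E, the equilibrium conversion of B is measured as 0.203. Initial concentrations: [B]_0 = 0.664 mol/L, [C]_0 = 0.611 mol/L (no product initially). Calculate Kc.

Kc = 0.119 L/mol

Let X = conversion of B.
Concentrations: [B] = 0.664 − 0.664X; [C] = 0.611 − 0.332X; [E] = 0.664X.
At X = 0.203: [B] = 0.529, [C] = 0.544, [E] = 0.135.
Kc = [E]^2 / ([B]^2 [C]) = 0.119 L/mol.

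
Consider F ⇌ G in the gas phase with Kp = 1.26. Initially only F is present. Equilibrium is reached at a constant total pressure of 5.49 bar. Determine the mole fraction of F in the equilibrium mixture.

Basis: 1 mol F initially; let X = conversion of F. Extent ξ = X.
Species balance: n_F = 1 − X; n_G = X.
n_T stays at 1 (no change in mole number).
y_i = n_i/n_T, p_i = y_i·P. Kp = p_G / (p_F).
This yields a degree-1 equation in X; solving on (0,1), X = 0.558.
Then n_F = 0.442, n_T = 1, so y_F = 0.442.

y_F = 0.442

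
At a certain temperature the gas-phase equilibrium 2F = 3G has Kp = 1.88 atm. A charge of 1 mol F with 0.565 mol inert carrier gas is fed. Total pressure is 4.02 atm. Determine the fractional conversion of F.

X = 0.431

Let X = conversion of F (basis 1 mol F); extent of reaction ξ = 0.5X.
Mole table: n_F = 1 − X; n_G = 1.5X; n_I = 0.565 (inert).
Total moles n_T = 1.56 + 0.5X.
Mole fractions y_i = n_i/n_T; Kp = p_G^3 / (p_F^2) with p_i = y_i·P.
This yields a degree-3 equation in X; solving on (0,1), X = 0.431.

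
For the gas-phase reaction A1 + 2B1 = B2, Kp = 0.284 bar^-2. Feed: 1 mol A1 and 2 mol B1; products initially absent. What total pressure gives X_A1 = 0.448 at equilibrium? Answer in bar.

Let X = conversion of A1 (basis 1 mol A1); extent of reaction ξ = X.
Moles: n_A1 = 1 − X; n_B1 = 2 − 2X; n_B2 = X.
Summing: n_T = 3 − 2X.
Kp = p_B2 / (p_A1 p_B1^2) with p_i = (n_i/n_T)·P.
At X = 0.448: the mole-fraction product g(X) = Π y_i^ν_i = 2.948. Since Kp = g(X)·P^{-2}, P = (g/Kp)^(1/2) = (2.948/0.284)^(1/2) = 3.22 bar.

P = 3.22 bar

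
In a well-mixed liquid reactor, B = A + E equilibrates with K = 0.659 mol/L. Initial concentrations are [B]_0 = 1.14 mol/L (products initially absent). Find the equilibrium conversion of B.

Let X = conversion of B; extent ξ = 1.14·X mol/L.
Concentrations: [B] = 1.14 − 1.14X; [A] = 1.14X; [E] = 1.14X.
K = [A] [E] / ([B]).
This equals 0.659 at X = 0.524 (the root in 0 < X < 1).

X = 0.524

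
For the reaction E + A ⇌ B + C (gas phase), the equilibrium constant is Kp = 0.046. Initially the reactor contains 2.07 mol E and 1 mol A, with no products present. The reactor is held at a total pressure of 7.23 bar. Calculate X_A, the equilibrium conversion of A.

X = 0.250

Let X = conversion of A (basis 1 mol A); extent of reaction ξ = X.
At extent ξ: n_E = 2.07 − X; n_A = 1 − X; n_B = X; n_C = X.
n_T stays at 3.07 (no change in mole number).
Mole fractions y_i = n_i/n_T; Kp = p_B p_C / (p_E p_A) with p_i = y_i·P.
Setting this equal to 0.046 and taking the physical root (0 < X < 1) gives X = 0.250.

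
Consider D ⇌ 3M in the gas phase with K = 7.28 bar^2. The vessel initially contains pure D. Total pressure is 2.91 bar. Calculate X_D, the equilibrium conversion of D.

Let X = conversion of D (basis 1 mol D); extent of reaction ξ = X.
Mole table: n_D = 1 − X; n_M = 3X.
Total moles n_T = 1 + 2X.
With p_i = (n_i/n_T)P, K = p_M^3 / (p_D).
This yields a degree-3 equation in X; solving on (0,1), X = 0.395.

X = 0.395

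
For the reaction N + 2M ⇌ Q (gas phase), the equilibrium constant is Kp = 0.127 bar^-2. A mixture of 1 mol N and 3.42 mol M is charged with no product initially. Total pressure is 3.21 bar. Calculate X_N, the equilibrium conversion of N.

Take 1 mol N as basis and let X be its fractional conversion, so ξ = X.
Moles: n_N = 1 − X; n_M = 3.42 − 2X; n_Q = X.
Total moles n_T = 4.42 − 2X.
Mole fractions y_i = n_i/n_T; Kp = p_Q / (p_N p_M^2) with p_i = y_i·P.
Setting this equal to 0.127 bar^-2 and taking the physical root (0 < X < 1) gives X = 0.406.

X = 0.406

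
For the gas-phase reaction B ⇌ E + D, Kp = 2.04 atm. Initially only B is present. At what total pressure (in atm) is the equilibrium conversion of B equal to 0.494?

Let X = conversion of B (basis 1 mol B); extent of reaction ξ = X.
At extent ξ: n_B = 1 − X; n_E = X; n_D = X.
n_T = Σnᵢ = 1 + X.
Kp = p_E p_D / (p_B) with p_i = (n_i/n_T)·P.
At X = 0.494: the mole-fraction product g(X) = Π y_i^ν_i = 0.3228. Since Kp = g(X)·P^{1}, P = (Kp/g)^(1/1) = (2.04/0.3228)^(1/1) = 6.32 atm.

P = 6.32 atm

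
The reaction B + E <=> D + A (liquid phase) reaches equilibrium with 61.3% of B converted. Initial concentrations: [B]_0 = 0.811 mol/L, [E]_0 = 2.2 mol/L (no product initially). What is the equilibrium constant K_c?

Let X = conversion of B.
Concentrations: [B] = 0.811 − 0.811X; [E] = 2.2 − 0.811X; [D] = 0.811X; [A] = 0.811X.
At X = 0.613: [B] = 0.314, [E] = 1.7, [D] = 0.497, [A] = 0.497.
K_c = [D] [A] / ([B] [E]) = 0.462.

K_c = 0.462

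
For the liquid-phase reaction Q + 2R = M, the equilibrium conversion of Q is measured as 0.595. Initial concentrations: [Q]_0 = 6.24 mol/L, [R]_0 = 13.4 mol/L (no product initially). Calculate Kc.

Kc = 0.0412 (mol/L)^-2

Let X = conversion of Q.
Concentrations: [Q] = 6.24 − 6.24X; [R] = 13.4 − 12.5X; [M] = 6.24X.
At X = 0.595: [Q] = 2.53, [R] = 5.97, [M] = 3.71.
Kc = [M] / ([Q] [R]^2) = 0.0412 (mol/L)^-2.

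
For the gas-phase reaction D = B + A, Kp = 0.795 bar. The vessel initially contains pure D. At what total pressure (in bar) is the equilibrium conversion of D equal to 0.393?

P = 4.35 bar

Basis: 1 mol D initially; let X = conversion of D. Extent ξ = X.
Moles: n_D = 1 − X; n_B = X; n_A = X.
n_T = Σnᵢ = 1 + X.
Kp = p_B p_A / (p_D) with p_i = (n_i/n_T)·P.
At X = 0.393: the mole-fraction product g(X) = Π y_i^ν_i = 0.1827. Since Kp = g(X)·P^{1}, P = (Kp/g)^(1/1) = (0.795/0.1827)^(1/1) = 4.35 bar.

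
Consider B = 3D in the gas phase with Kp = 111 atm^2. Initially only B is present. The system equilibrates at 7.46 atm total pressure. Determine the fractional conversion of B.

X = 0.528

Let X = conversion of B (basis 1 mol B); extent of reaction ξ = X.
Species balance: n_B = 1 − X; n_D = 3X.
Total moles n_T = 1 + 2X.
Mole fractions y_i = n_i/n_T; Kp = p_D^3 / (p_B) with p_i = y_i·P.
Setting this equal to 111 atm^2 and taking the physical root (0 < X < 1) gives X = 0.528.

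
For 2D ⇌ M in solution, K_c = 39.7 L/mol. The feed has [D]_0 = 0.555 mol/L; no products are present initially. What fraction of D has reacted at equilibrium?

Let X = conversion of D; extent ξ = 0.555X/2 mol/L.
Concentrations: [D] = 0.555 − 0.555X; [M] = 0.278X.
K_c = [M] / ([D]^2).
Solving K_c = 39.7 for X ∈ (0,1): X = 0.860.

X = 0.860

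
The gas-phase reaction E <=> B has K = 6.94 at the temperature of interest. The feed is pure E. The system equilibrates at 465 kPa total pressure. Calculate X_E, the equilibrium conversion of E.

Take 1 mol E as basis and let X be its fractional conversion, so ξ = X.
Species balance: n_E = 1 − X; n_B = X.
n_T stays at 1 (no change in mole number).
Mole fractions y_i = n_i/n_T; K = p_B / (p_E) with p_i = y_i·P.
Setting this equal to 6.94 and taking the physical root (0 < X < 1) gives X = 0.874.

X = 0.874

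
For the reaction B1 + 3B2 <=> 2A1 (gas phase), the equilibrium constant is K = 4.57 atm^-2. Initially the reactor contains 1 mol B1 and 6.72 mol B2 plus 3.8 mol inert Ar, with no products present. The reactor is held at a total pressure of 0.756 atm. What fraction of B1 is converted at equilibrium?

Basis: 1 mol B1 initially; let X = conversion of B1. Extent ξ = X.
At extent ξ: n_B1 = 1 − X; n_B2 = 6.72 − 3X; n_A1 = 2X; n_I = 3.8 (inert).
Total moles n_T = 11.5 − 2X.
With p_i = (n_i/n_T)P, K = p_A1^2 / (p_B1 p_B2^3).
Setting this equal to 4.57 atm^-2 and taking the physical root (0 < X < 1) gives X = 0.571.

X = 0.571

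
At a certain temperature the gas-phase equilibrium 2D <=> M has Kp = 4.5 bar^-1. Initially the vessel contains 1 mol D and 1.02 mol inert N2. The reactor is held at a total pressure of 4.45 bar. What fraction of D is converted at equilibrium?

X = 0.819

Let X = conversion of D (basis 1 mol D); extent of reaction ξ = 0.5X.
At extent ξ: n_D = 1 − X; n_M = 0.5X; n_I = 1.02 (inert).
n_T = Σnᵢ = 2.02 − 0.5X.
y_i = n_i/n_T, p_i = y_i·P. Kp = p_M / (p_D^2).
Equating to 4.5 bar^-1 and solving on 0 < X < 1: X = 0.819.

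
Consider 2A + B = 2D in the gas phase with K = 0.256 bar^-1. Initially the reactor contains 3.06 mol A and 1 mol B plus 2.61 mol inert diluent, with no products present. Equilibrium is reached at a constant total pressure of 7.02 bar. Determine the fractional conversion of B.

Take 1 mol B as basis and let X be its fractional conversion, so ξ = X.
Mole table: n_A = 3.06 − 2X; n_B = 1 − X; n_D = 2X; n_I = 2.61 (inert).
Summing: n_T = 6.67 − X.
y_i = n_i/n_T, p_i = y_i·P. K = p_D^2 / (p_A^2 p_B).
Substituting and setting equal to 0.256 bar^-1 gives a polynomial in X; the root in (0,1) is X = 0.439.

X = 0.439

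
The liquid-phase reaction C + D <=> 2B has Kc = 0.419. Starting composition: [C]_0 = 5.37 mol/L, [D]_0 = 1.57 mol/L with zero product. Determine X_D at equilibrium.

Let X = conversion of D; extent ξ = 1.57·X mol/L.
Concentrations: [C] = 5.37 − 1.57X; [D] = 1.57 − 1.57X; [B] = 3.14X.
Kc = [B]^2 / ([C] [D]).
Solving Kc = 0.419 for X ∈ (0,1): X = 0.425.

X = 0.425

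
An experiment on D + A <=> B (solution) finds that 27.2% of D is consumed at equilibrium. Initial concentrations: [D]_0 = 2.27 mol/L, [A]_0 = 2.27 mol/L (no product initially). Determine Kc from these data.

Kc = 0.226 L/mol

Let X = conversion of D.
Concentrations: [D] = 2.27 − 2.27X; [A] = 2.27 − 2.27X; [B] = 2.27X.
At X = 0.272: [D] = 1.65, [A] = 1.65, [B] = 0.617.
Kc = [B] / ([D] [A]) = 0.226 L/mol.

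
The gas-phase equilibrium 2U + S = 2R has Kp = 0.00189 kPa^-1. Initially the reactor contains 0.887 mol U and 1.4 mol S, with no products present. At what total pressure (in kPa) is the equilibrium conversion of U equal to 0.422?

Basis: 0.887 mol U initially; let X = conversion of U. Extent ξ = 0.444X.
Species balance: n_U = 0.887 − 0.887X; n_S = 1.4 − 0.444X; n_R = 0.887X.
Summing: n_T = 2.29 − 0.444X.
Kp = p_R^2 / (p_U^2 p_S) with p_i = (n_i/n_T)·P.
At X = 0.422: the mole-fraction product g(X) = Π y_i^ν_i = 0.9229. Since Kp = g(X)·P^{-1}, P = (g/Kp)^(1/1) = (0.9229/0.00189)^(1/1) = 488 kPa.

P = 488 kPa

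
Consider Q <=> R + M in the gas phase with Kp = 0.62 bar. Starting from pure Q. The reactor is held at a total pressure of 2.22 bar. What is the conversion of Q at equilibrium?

Basis: 1 mol Q initially; let X = conversion of Q. Extent ξ = X.
Mole table: n_Q = 1 − X; n_R = X; n_M = X.
Total moles n_T = 1 + X.
y_i = n_i/n_T, p_i = y_i·P. Kp = p_R p_M / (p_Q).
Equating to 0.62 bar and solving on 0 < X < 1: X = 0.467.

X = 0.467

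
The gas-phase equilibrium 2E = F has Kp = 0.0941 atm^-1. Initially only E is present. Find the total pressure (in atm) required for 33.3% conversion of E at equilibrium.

P = 3.31 atm

Basis: 1 mol E initially; let X = conversion of E. Extent ξ = 0.5X.
Mole table: n_E = 1 − X; n_F = 0.5X.
Total moles n_T = 1 − 0.5X.
Kp = p_F / (p_E^2) with p_i = (n_i/n_T)·P.
At X = 0.333: the mole-fraction product g(X) = Π y_i^ν_i = 0.3119. Since Kp = g(X)·P^{-1}, P = (g/Kp)^(1/1) = (0.3119/0.0941)^(1/1) = 3.31 atm.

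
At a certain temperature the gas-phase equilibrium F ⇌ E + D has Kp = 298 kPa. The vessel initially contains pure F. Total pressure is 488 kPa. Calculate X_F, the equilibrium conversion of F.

X = 0.616

Basis: 1 mol F initially; let X = conversion of F. Extent ξ = X.
Moles: n_F = 1 − X; n_E = X; n_D = X.
Total moles n_T = 1 + X.
With p_i = (n_i/n_T)P, Kp = p_E p_D / (p_F).
Equating to 298 kPa and solving on 0 < X < 1: X = 0.616.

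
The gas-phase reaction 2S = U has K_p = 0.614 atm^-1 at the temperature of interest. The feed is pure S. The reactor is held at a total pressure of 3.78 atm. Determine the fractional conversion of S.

X = 0.688

Basis: 1 mol S initially; let X = conversion of S. Extent ξ = 0.5X.
Mole table: n_S = 1 − X; n_U = 0.5X.
Total moles n_T = 1 − 0.5X.
With p_i = (n_i/n_T)P, K_p = p_U / (p_S^2).
Substituting and setting equal to 0.614 atm^-1 gives a polynomial in X; the root in (0,1) is X = 0.688.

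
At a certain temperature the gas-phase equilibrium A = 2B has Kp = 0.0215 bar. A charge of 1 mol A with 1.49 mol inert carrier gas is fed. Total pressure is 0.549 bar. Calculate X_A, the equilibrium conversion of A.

Basis: 1 mol A initially; let X = conversion of A. Extent ξ = X.
At extent ξ: n_A = 1 − X; n_B = 2X; n_I = 1.49 (inert).
n_T = Σnᵢ = 2.49 + X.
With p_i = (n_i/n_T)P, Kp = p_B^2 / (p_A).
Equating to 0.0215 bar and solving on 0 < X < 1: X = 0.148.

X = 0.148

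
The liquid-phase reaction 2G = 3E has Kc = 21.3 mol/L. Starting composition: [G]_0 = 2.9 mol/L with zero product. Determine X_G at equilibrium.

X = 0.647

Let X = conversion of G; extent ξ = 2.9X/2 mol/L.
Concentrations: [G] = 2.9 − 2.9X; [E] = 4.35X.
Kc = [E]^3 / ([G]^2).
Solving Kc = 21.3 for X ∈ (0,1): X = 0.647.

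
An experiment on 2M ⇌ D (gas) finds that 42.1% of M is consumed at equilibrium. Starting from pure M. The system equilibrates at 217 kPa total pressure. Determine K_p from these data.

Take 1 mol M as basis and let X be its fractional conversion, so ξ = 0.5X.
Mole table: n_M = 1 − X; n_D = 0.5X.
Summing: n_T = 1 − 0.5X.
At X = 0.421: n_M = 0.579, n_D = 0.21, n_T = 0.789.
p_i = (n_i/n_T)·P. K_p = p_D / (p_M^2) = 0.00228 kPa^-1.

K_p = 0.00228 kPa^-1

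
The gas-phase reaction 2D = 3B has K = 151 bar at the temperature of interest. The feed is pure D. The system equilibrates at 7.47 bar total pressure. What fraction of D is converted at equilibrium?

X = 0.767

Take 1 mol D as basis and let X be its fractional conversion, so ξ = 0.5X.
Mole table: n_D = 1 − X; n_B = 1.5X.
n_T = Σnᵢ = 1 + 0.5X.
Mole fractions y_i = n_i/n_T; K = p_B^3 / (p_D^2) with p_i = y_i·P.
Setting this equal to 151 bar and taking the physical root (0 < X < 1) gives X = 0.767.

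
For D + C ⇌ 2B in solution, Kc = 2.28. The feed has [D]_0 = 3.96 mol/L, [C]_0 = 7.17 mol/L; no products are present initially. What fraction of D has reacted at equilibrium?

Let X = conversion of D; extent ξ = 3.96·X mol/L.
Concentrations: [D] = 3.96 − 3.96X; [C] = 7.17 − 3.96X; [B] = 7.92X.
Kc = [B]^2 / ([D] [C]).
Setting equal to 2.28 and solving for X on (0,1) gives X = 0.560.

X = 0.560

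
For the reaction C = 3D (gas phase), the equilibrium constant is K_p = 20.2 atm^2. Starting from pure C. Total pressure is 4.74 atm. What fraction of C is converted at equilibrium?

X = 0.402

Let X = conversion of C (basis 1 mol C); extent of reaction ξ = X.
At extent ξ: n_C = 1 − X; n_D = 3X.
Summing: n_T = 1 + 2X.
Mole fractions y_i = n_i/n_T; K_p = p_D^3 / (p_C) with p_i = y_i·P.
Setting this equal to 20.2 atm^2 and taking the physical root (0 < X < 1) gives X = 0.402.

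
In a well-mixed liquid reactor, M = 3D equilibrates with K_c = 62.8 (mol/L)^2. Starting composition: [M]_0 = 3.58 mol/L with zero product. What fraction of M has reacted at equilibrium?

Let X = conversion of M; extent ξ = 3.58·X mol/L.
Concentrations: [M] = 3.58 − 3.58X; [D] = 10.7X.
K_c = [D]^3 / ([M]).
Setting equal to 62.8 and solving for X on (0,1) gives X = 0.461.

X = 0.461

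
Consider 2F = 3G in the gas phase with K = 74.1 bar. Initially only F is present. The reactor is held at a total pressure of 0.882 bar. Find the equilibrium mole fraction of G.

Basis: 1 mol F initially; let X = conversion of F. Extent ξ = 0.5X.
Species balance: n_F = 1 − X; n_G = 1.5X.
Summing: n_T = 1 + 0.5X.
y_i = n_i/n_T, p_i = y_i·P. K = p_G^3 / (p_F^2).
Equating to 74.1 bar and solving on 0 < X < 1: X = 0.865.
Then n_G = 1.3, n_T = 1.43, so y_G = 0.906.

y_G = 0.906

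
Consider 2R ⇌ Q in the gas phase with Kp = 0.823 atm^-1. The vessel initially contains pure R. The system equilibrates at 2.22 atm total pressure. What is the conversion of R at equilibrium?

Basis: 1 mol R initially; let X = conversion of R. Extent ξ = 0.5X.
Moles: n_R = 1 − X; n_Q = 0.5X.
Total moles n_T = 1 − 0.5X.
With p_i = (n_i/n_T)P, Kp = p_Q / (p_R^2).
Setting this equal to 0.823 atm^-1 and taking the physical root (0 < X < 1) gives X = 0.653.

X = 0.653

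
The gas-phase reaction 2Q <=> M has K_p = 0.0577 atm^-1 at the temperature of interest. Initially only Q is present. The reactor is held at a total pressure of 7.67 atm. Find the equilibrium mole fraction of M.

y_M = 0.249

Take 1 mol Q as basis and let X be its fractional conversion, so ξ = 0.5X.
Species balance: n_Q = 1 − X; n_M = 0.5X.
Total moles n_T = 1 − 0.5X.
y_i = n_i/n_T, p_i = y_i·P. K_p = p_M / (p_Q^2).
Equating to 0.0577 atm^-1 and solving on 0 < X < 1: X = 0.399.
Then n_M = 0.2, n_T = 0.8, so y_M = 0.249.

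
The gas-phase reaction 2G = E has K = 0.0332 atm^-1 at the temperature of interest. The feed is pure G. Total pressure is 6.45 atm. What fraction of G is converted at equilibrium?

X = 0.266

Let X = conversion of G (basis 1 mol G); extent of reaction ξ = 0.5X.
At extent ξ: n_G = 1 − X; n_E = 0.5X.
n_T = Σnᵢ = 1 − 0.5X.
Mole fractions y_i = n_i/n_T; K = p_E / (p_G^2) with p_i = y_i·P.
Substituting and setting equal to 0.0332 atm^-1 gives a polynomial in X; the root in (0,1) is X = 0.266.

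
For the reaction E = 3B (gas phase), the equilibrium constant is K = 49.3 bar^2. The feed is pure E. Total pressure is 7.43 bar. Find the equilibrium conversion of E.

Basis: 1 mol E initially; let X = conversion of E. Extent ξ = X.
Mole table: n_E = 1 − X; n_B = 3X.
Total moles n_T = 1 + 2X.
With p_i = (n_i/n_T)P, K = p_B^3 / (p_E).
Setting this equal to 49.3 bar^2 and taking the physical root (0 < X < 1) gives X = 0.401.

X = 0.401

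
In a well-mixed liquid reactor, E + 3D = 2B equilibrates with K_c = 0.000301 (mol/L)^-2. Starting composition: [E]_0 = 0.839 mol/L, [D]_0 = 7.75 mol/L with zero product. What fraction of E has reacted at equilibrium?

X = 0.171

Let X = conversion of E; extent ξ = 0.839·X mol/L.
Concentrations: [E] = 0.839 − 0.839X; [D] = 7.75 − 2.52X; [B] = 1.68X.
K_c = [B]^2 / ([E] [D]^3).
Equating to 0.000301 (mol/L)^-2: the physical root is X = 0.171.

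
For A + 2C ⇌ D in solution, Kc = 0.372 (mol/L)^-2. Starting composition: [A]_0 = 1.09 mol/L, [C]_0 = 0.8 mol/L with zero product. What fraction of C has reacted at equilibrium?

Let X = conversion of C; extent ξ = 0.8X/2 mol/L.
Concentrations: [A] = 1.09 − 0.4X; [C] = 0.8 − 0.8X; [D] = 0.4X.
Kc = [D] / ([A] [C]^2).
Solving Kc = 0.372 for X ∈ (0,1): X = 0.291.

X = 0.291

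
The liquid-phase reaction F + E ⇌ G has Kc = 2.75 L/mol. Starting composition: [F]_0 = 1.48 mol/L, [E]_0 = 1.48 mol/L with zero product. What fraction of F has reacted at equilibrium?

X = 0.612

Let X = conversion of F; extent ξ = 1.48·X mol/L.
Concentrations: [F] = 1.48 − 1.48X; [E] = 1.48 − 1.48X; [G] = 1.48X.
Kc = [G] / ([F] [E]).
Equating to 2.75 L/mol: the physical root is X = 0.612.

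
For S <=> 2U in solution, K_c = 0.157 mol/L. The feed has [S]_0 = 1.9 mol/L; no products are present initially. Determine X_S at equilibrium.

Let X = conversion of S; extent ξ = 1.9·X mol/L.
Concentrations: [S] = 1.9 − 1.9X; [U] = 3.8X.
K_c = [U]^2 / ([S]).
Setting equal to 0.157 and solving for X on (0,1) gives X = 0.134.

X = 0.134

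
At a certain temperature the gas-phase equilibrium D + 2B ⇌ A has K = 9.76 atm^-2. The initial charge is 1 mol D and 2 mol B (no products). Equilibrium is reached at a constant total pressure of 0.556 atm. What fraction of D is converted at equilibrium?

X = 0.452

Basis: 1 mol D initially; let X = conversion of D. Extent ξ = X.
Mole table: n_D = 1 − X; n_B = 2 − 2X; n_A = X.
n_T = Σnᵢ = 3 − 2X.
Mole fractions y_i = n_i/n_T; K = p_A / (p_D p_B^2) with p_i = y_i·P.
Setting this equal to 9.76 atm^-2 and taking the physical root (0 < X < 1) gives X = 0.452.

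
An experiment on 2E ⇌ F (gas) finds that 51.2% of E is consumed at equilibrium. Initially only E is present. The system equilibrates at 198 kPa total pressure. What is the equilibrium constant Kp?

Take 1 mol E as basis and let X be its fractional conversion, so ξ = 0.5X.
Mole table: n_E = 1 − X; n_F = 0.5X.
Summing: n_T = 1 − 0.5X.
At X = 0.512: n_E = 0.488, n_F = 0.256, n_T = 0.744.
p_i = (n_i/n_T)·P. Kp = p_F / (p_E^2) = 0.00404 kPa^-1.

Kp = 0.00404 kPa^-1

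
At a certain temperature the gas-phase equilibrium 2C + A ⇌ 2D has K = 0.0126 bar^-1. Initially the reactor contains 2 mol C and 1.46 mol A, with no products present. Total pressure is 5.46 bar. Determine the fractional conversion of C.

Let X = conversion of C (basis 2 mol C); extent of reaction ξ = X.
Species balance: n_C = 2 − 2X; n_A = 1.46 − X; n_D = 2X.
n_T = Σnᵢ = 3.46 − X.
y_i = n_i/n_T, p_i = y_i·P. K = p_D^2 / (p_C^2 p_A).
This yields a degree-3 equation in X; solving on (0,1), X = 0.142.

X = 0.142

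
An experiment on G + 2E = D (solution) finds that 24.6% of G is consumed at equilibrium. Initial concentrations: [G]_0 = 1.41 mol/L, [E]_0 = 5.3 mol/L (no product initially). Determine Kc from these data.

Kc = 0.0154 (mol/L)^-2

Let X = conversion of G.
Concentrations: [G] = 1.41 − 1.41X; [E] = 5.3 − 2.82X; [D] = 1.41X.
At X = 0.246: [G] = 1.06, [E] = 4.61, [D] = 0.347.
Kc = [D] / ([G] [E]^2) = 0.0154 (mol/L)^-2.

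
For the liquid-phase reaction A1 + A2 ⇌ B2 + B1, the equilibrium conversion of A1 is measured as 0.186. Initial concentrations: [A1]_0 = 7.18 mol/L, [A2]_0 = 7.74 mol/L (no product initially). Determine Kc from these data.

Let X = conversion of A1.
Concentrations: [A1] = 7.18 − 7.18X; [A2] = 7.74 − 7.18X; [B2] = 7.18X; [B1] = 7.18X.
At X = 0.186: [A1] = 5.84, [A2] = 6.4, [B2] = 1.34, [B1] = 1.34.
Kc = [B2] [B1] / ([A1] [A2]) = 0.0476.

Kc = 0.0476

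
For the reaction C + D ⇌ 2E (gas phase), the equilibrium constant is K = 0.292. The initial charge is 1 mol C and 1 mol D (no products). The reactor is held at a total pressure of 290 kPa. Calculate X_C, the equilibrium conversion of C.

X = 0.213

Take 1 mol C as basis and let X be its fractional conversion, so ξ = X.
Species balance: n_C = 1 − X; n_D = 1 − X; n_E = 2X.
Since Δν = 0, n_T = 2 throughout.
y_i = n_i/n_T, p_i = y_i·P. K = p_E^2 / (p_C p_D).
Substituting and setting equal to 0.292 gives a polynomial in X; the root in (0,1) is X = 0.213.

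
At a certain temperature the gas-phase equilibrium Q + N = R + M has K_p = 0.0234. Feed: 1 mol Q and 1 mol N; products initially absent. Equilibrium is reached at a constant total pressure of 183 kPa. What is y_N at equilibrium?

y_N = 0.434

Take 1 mol Q as basis and let X be its fractional conversion, so ξ = X.
Species balance: n_Q = 1 − X; n_N = 1 − X; n_R = X; n_M = X.
Total moles n_T = 2 (Δν = 0, constant).
y_i = n_i/n_T, p_i = y_i·P. K_p = p_R p_M / (p_Q p_N).
Substituting and setting equal to 0.0234 gives a polynomial in X; the root in (0,1) is X = 0.133.
Then n_N = 0.867, n_T = 2, so y_N = 0.434.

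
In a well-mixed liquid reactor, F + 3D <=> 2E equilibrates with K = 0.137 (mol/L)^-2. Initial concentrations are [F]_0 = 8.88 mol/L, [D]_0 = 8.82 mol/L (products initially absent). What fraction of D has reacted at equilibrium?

Let X = conversion of D; extent ξ = 8.82X/3 mol/L.
Concentrations: [F] = 8.88 − 2.94X; [D] = 8.82 − 8.82X; [E] = 5.88X.
K = [E]^2 / ([F] [D]^3).
Setting equal to 0.137 and solving for X on (0,1) gives X = 0.702.

X = 0.702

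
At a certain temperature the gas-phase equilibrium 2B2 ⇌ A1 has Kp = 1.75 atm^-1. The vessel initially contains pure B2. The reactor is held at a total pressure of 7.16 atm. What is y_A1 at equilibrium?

Let X = conversion of B2 (basis 1 mol B2); extent of reaction ξ = 0.5X.
Mole table: n_B2 = 1 − X; n_A1 = 0.5X.
Total moles n_T = 1 − 0.5X.
Mole fractions y_i = n_i/n_T; Kp = p_A1 / (p_B2^2) with p_i = y_i·P.
Equating to 1.75 atm^-1 and solving on 0 < X < 1: X = 0.860.
Then n_A1 = 0.43, n_T = 0.57, so y_A1 = 0.755.

y_A1 = 0.755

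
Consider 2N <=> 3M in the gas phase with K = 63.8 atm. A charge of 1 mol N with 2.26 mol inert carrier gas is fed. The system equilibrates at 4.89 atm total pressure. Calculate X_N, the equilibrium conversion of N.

X = 0.807

Let X = conversion of N (basis 1 mol N); extent of reaction ξ = 0.5X.
Mole table: n_N = 1 − X; n_M = 1.5X; n_I = 2.26 (inert).
n_T = Σnᵢ = 3.26 + 0.5X.
y_i = n_i/n_T, p_i = y_i·P. K = p_M^3 / (p_N^2).
Setting this equal to 63.8 atm and taking the physical root (0 < X < 1) gives X = 0.807.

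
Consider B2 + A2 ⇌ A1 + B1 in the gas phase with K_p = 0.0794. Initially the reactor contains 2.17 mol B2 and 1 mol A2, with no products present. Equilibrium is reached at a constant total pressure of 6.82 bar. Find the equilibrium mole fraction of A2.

Take 1 mol A2 as basis and let X be its fractional conversion, so ξ = X.
Moles: n_B2 = 2.17 − X; n_A2 = 1 − X; n_A1 = X; n_B1 = X.
n_T stays at 3.17 (no change in mole number).
y_i = n_i/n_T, p_i = y_i·P. K_p = p_A1 p_B1 / (p_B2 p_A2).
Substituting and setting equal to 0.0794 gives a polynomial in X; the root in (0,1) is X = 0.317.
Then n_A2 = 0.683, n_T = 3.17, so y_A2 = 0.215.

y_A2 = 0.215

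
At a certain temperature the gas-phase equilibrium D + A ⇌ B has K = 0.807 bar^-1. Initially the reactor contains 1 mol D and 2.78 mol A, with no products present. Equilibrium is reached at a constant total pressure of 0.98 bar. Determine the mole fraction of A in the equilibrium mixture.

Basis: 1 mol D initially; let X = conversion of D. Extent ξ = X.
Moles: n_D = 1 − X; n_A = 2.78 − X; n_B = X.
Summing: n_T = 3.78 − X.
With p_i = (n_i/n_T)P, K = p_B / (p_D p_A).
Equating to 0.807 bar^-1 and solving on 0 < X < 1: X = 0.359.
Then n_A = 2.42, n_T = 3.42, so y_A = 0.708.

y_A = 0.708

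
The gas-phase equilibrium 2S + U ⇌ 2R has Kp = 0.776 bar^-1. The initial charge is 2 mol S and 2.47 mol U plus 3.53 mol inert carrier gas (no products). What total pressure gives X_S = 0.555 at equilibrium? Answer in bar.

P = 7.79 bar

Take 2 mol S as basis and let X be its fractional conversion, so ξ = X.
Species balance: n_S = 2 − 2X; n_U = 2.47 − X; n_R = 2X; n_I = 3.53 (inert).
Total moles n_T = 8 − X.
Kp = p_R^2 / (p_S^2 p_U) with p_i = (n_i/n_T)·P.
At X = 0.555: the mole-fraction product g(X) = Π y_i^ν_i = 6.047. Since Kp = g(X)·P^{-1}, P = (g/Kp)^(1/1) = (6.047/0.776)^(1/1) = 7.79 bar.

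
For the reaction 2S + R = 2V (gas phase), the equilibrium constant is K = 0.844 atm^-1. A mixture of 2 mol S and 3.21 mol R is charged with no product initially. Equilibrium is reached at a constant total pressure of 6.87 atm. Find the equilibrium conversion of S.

Take 2 mol S as basis and let X be its fractional conversion, so ξ = X.
Species balance: n_S = 2 − 2X; n_R = 3.21 − X; n_V = 2X.
n_T = Σnᵢ = 5.21 − X.
Mole fractions y_i = n_i/n_T; K = p_V^2 / (p_S^2 p_R) with p_i = y_i·P.
This yields a degree-3 equation in X; solving on (0,1), X = 0.644.

X = 0.644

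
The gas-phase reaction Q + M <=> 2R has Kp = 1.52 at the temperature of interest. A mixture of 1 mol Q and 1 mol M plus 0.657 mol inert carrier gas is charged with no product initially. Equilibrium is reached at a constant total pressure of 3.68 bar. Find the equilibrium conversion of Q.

X = 0.381

Basis: 1 mol Q initially; let X = conversion of Q. Extent ξ = X.
Moles: n_Q = 1 − X; n_M = 1 − X; n_R = 2X; n_I = 0.657 (inert).
Since Δν = 0, n_T = 2.66 throughout.
With p_i = (n_i/n_T)P, Kp = p_R^2 / (p_Q p_M).
This yields a degree-2 equation in X; solving on (0,1), X = 0.381.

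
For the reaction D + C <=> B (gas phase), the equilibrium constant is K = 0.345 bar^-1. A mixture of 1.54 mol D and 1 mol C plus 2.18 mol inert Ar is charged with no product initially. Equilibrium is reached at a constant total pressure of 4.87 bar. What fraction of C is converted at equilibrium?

Basis: 1 mol C initially; let X = conversion of C. Extent ξ = X.
Moles: n_D = 1.54 − X; n_C = 1 − X; n_B = X; n_I = 2.18 (inert).
Total moles n_T = 4.72 − X.
y_i = n_i/n_T, p_i = y_i·P. K = p_B / (p_D p_C).
This yields a degree-2 equation in X; solving on (0,1), X = 0.318.

X = 0.318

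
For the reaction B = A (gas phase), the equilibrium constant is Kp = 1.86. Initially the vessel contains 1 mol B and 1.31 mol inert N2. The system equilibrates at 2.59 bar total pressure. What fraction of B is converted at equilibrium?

X = 0.650

Let X = conversion of B (basis 1 mol B); extent of reaction ξ = X.
Moles: n_B = 1 − X; n_A = X; n_I = 1.31 (inert).
n_T stays at 2.31 (no change in mole number).
y_i = n_i/n_T, p_i = y_i·P. Kp = p_A / (p_B).
Equating to 1.86 and solving on 0 < X < 1: X = 0.650.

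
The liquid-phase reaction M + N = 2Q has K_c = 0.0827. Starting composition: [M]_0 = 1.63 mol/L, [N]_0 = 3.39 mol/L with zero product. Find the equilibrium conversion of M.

X = 0.180

Let X = conversion of M; extent ξ = 1.63·X mol/L.
Concentrations: [M] = 1.63 − 1.63X; [N] = 3.39 − 1.63X; [Q] = 3.26X.
K_c = [Q]^2 / ([M] [N]).
This equals 0.0827 at X = 0.180 (the root in 0 < X < 1).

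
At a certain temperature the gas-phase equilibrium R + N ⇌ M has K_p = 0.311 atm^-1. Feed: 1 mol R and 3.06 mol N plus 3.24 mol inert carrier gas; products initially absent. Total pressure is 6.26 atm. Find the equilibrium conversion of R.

X = 0.427

Let X = conversion of R (basis 1 mol R); extent of reaction ξ = X.
Mole table: n_R = 1 − X; n_N = 3.06 − X; n_M = X; n_I = 3.24 (inert).
Total moles n_T = 7.3 − X.
y_i = n_i/n_T, p_i = y_i·P. K_p = p_M / (p_R p_N).
Substituting and setting equal to 0.311 atm^-1 gives a polynomial in X; the root in (0,1) is X = 0.427.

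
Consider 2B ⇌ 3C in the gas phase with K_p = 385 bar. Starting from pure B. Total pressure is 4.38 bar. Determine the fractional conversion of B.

Basis: 1 mol B initially; let X = conversion of B. Extent ξ = 0.5X.
Moles: n_B = 1 − X; n_C = 1.5X.
Total moles n_T = 1 + 0.5X.
y_i = n_i/n_T, p_i = y_i·P. K_p = p_C^3 / (p_B^2).
This yields a degree-3 equation in X; solving on (0,1), X = 0.868.

X = 0.868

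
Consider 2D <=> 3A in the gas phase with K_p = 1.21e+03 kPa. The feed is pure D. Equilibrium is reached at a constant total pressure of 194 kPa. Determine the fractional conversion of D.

X = 0.659

Take 1 mol D as basis and let X be its fractional conversion, so ξ = 0.5X.
Mole table: n_D = 1 − X; n_A = 1.5X.
n_T = Σnᵢ = 1 + 0.5X.
y_i = n_i/n_T, p_i = y_i·P. K_p = p_A^3 / (p_D^2).
Equating to 1.21e+03 kPa and solving on 0 < X < 1: X = 0.659.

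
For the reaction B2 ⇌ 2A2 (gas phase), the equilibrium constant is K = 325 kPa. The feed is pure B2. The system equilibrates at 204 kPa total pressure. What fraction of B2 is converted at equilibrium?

X = 0.534

Let X = conversion of B2 (basis 1 mol B2); extent of reaction ξ = X.
Species balance: n_B2 = 1 − X; n_A2 = 2X.
Summing: n_T = 1 + X.
Mole fractions y_i = n_i/n_T; K = p_A2^2 / (p_B2) with p_i = y_i·P.
This yields a degree-2 equation in X; solving on (0,1), X = 0.534.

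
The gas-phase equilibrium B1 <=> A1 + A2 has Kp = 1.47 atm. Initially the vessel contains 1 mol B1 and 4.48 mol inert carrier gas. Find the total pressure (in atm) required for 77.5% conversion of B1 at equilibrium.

Basis: 1 mol B1 initially; let X = conversion of B1. Extent ξ = X.
At extent ξ: n_B1 = 1 − X; n_A1 = X; n_A2 = X; n_I = 4.48 (inert).
n_T = Σnᵢ = 5.48 + X.
Kp = p_A1 p_A2 / (p_B1) with p_i = (n_i/n_T)·P.
At X = 0.775: the mole-fraction product g(X) = Π y_i^ν_i = 0.4268. Since Kp = g(X)·P^{1}, P = (Kp/g)^(1/1) = (1.47/0.4268)^(1/1) = 3.44 atm.

P = 3.44 atm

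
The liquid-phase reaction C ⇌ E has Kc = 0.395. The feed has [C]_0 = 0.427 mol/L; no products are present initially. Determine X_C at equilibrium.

Let X = conversion of C; extent ξ = 0.427·X mol/L.
Concentrations: [C] = 0.427 − 0.427X; [E] = 0.427X.
Kc = [E] / ([C]).
Setting equal to 0.395 and solving for X on (0,1) gives X = 0.283.

X = 0.283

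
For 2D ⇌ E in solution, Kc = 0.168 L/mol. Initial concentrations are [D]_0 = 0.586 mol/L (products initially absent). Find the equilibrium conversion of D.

X = 0.144

Let X = conversion of D; extent ξ = 0.586X/2 mol/L.
Concentrations: [D] = 0.586 − 0.586X; [E] = 0.293X.
Kc = [E] / ([D]^2).
Solving Kc = 0.168 for X ∈ (0,1): X = 0.144.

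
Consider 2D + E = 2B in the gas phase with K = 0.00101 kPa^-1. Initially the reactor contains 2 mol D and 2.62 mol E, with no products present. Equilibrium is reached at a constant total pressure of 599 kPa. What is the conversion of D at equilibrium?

X = 0.362

Let X = conversion of D (basis 2 mol D); extent of reaction ξ = X.
Mole table: n_D = 2 − 2X; n_E = 2.62 − X; n_B = 2X.
n_T = Σnᵢ = 4.62 − X.
With p_i = (n_i/n_T)P, K = p_B^2 / (p_D^2 p_E).
Setting this equal to 0.00101 kPa^-1 and taking the physical root (0 < X < 1) gives X = 0.362.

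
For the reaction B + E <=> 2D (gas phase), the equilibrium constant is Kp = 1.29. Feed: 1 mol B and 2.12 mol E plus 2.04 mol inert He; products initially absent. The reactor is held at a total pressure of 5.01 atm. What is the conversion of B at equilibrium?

Basis: 1 mol B initially; let X = conversion of B. Extent ξ = X.
Moles: n_B = 1 − X; n_E = 2.12 − X; n_D = 2X; n_I = 2.04 (inert).
Total moles n_T = 5.16 (Δν = 0, constant).
Mole fractions y_i = n_i/n_T; Kp = p_D^2 / (p_B p_E) with p_i = y_i·P.
Substituting and setting equal to 1.29 gives a polynomial in X; the root in (0,1) is X = 0.507.

X = 0.507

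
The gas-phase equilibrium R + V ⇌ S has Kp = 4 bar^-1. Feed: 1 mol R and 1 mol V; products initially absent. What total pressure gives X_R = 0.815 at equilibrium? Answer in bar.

Let X = conversion of R (basis 1 mol R); extent of reaction ξ = X.
Mole table: n_R = 1 − X; n_V = 1 − X; n_S = X.
Total moles n_T = 2 − X.
Kp = p_S / (p_R p_V) with p_i = (n_i/n_T)·P.
At X = 0.815: the mole-fraction product g(X) = Π y_i^ν_i = 28.22. Since Kp = g(X)·P^{-1}, P = (g/Kp)^(1/1) = (28.22/4)^(1/1) = 7.05 bar.

P = 7.05 bar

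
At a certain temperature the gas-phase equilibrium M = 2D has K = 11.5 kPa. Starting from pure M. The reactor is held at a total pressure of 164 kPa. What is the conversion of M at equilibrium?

Basis: 1 mol M initially; let X = conversion of M. Extent ξ = X.
Moles: n_M = 1 − X; n_D = 2X.
Summing: n_T = 1 + X.
y_i = n_i/n_T, p_i = y_i·P. K = p_D^2 / (p_M).
Substituting and setting equal to 11.5 kPa gives a polynomial in X; the root in (0,1) is X = 0.131.

X = 0.131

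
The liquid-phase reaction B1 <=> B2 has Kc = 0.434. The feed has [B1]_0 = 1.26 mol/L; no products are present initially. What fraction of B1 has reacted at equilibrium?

Let X = conversion of B1; extent ξ = 1.26·X mol/L.
Concentrations: [B1] = 1.26 − 1.26X; [B2] = 1.26X.
Kc = [B2] / ([B1]).
Solving Kc = 0.434 for X ∈ (0,1): X = 0.303.

X = 0.303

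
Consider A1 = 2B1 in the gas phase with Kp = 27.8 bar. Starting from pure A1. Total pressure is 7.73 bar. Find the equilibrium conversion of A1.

X = 0.688

Basis: 1 mol A1 initially; let X = conversion of A1. Extent ξ = X.
At extent ξ: n_A1 = 1 − X; n_B1 = 2X.
Summing: n_T = 1 + X.
With p_i = (n_i/n_T)P, Kp = p_B1^2 / (p_A1).
This yields a degree-2 equation in X; solving on (0,1), X = 0.688.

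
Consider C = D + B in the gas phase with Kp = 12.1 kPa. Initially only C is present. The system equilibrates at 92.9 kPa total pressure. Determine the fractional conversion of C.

Basis: 1 mol C initially; let X = conversion of C. Extent ξ = X.
At extent ξ: n_C = 1 − X; n_D = X; n_B = X.
Summing: n_T = 1 + X.
y_i = n_i/n_T, p_i = y_i·P. Kp = p_D p_B / (p_C).
This yields a degree-2 equation in X; solving on (0,1), X = 0.339.

X = 0.339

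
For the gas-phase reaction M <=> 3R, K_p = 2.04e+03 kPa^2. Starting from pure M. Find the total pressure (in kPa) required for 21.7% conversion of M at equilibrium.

Take 1 mol M as basis and let X be its fractional conversion, so ξ = X.
At extent ξ: n_M = 1 − X; n_R = 3X.
Total moles n_T = 1 + 2X.
K_p = p_R^3 / (p_M) with p_i = (n_i/n_T)·P.
At X = 0.217: the mole-fraction product g(X) = Π y_i^ν_i = 0.1713. Since K_p = g(X)·P^{2}, P = (K_p/g)^(1/2) = (2.04e+03/0.1713)^(1/2) = 109 kPa.

P = 109 kPa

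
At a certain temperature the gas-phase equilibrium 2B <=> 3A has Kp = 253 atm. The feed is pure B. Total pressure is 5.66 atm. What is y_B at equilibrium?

y_B = 0.123

Basis: 1 mol B initially; let X = conversion of B. Extent ξ = 0.5X.
At extent ξ: n_B = 1 − X; n_A = 1.5X.
Summing: n_T = 1 + 0.5X.
With p_i = (n_i/n_T)P, Kp = p_A^3 / (p_B^2).
Substituting and setting equal to 253 atm gives a polynomial in X; the root in (0,1) is X = 0.826.
Then n_B = 0.174, n_T = 1.41, so y_B = 0.123.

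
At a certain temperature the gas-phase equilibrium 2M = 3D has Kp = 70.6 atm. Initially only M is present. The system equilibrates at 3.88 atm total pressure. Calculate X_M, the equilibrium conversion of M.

X = 0.758

Basis: 1 mol M initially; let X = conversion of M. Extent ξ = 0.5X.
At extent ξ: n_M = 1 − X; n_D = 1.5X.
Summing: n_T = 1 + 0.5X.
With p_i = (n_i/n_T)P, Kp = p_D^3 / (p_M^2).
Setting this equal to 70.6 atm and taking the physical root (0 < X < 1) gives X = 0.758.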